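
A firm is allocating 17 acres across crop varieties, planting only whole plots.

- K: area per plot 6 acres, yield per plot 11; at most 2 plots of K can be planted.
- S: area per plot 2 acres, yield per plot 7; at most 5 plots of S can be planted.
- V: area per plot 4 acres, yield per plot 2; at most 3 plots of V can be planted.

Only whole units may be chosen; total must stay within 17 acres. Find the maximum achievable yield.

46

S has the best ratio (7/2); taking only S gives at most 5×7 = 35 (stopped by the supply cap of 5).
Mixing does better — 1×K and 5×S: area 16 ≤ 17, yield 1·11 + 5·7 = 46.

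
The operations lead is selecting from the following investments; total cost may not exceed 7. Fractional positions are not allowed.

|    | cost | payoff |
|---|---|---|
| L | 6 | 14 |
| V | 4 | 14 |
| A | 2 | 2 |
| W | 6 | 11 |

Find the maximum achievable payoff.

16

Treat it as a binary knapsack problem.
Allowing fractional choices, the relaxed optimum would be about 21.0, but investments are indivisible.
V: cost 4 ≤ 7, payoff 14.
V + A: cost 4 + 2 = 6 ≤ 7, payoff 14 + 2 = 16.
Best is V and A with total payoff 16.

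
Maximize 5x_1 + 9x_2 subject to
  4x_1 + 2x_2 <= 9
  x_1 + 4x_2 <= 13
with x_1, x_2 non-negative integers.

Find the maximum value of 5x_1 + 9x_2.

(x_1,x_2)=(0,3): 4·0+2·3=6≤9, 1·0+4·3=12≤13, objective 27.
(x_1,x_2)=(1,2): 4·1+2·2=8≤9, 1·1+4·2=9≤13, objective 23.
(x_1,x_2)=(0,2): 4·0+2·2=4≤9, 1·0+4·2=8≤13, objective 18.
The best lattice point is (0,3), giving 27.

27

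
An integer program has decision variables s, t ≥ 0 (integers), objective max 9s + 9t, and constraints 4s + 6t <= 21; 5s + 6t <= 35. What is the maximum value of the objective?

45

The continuous relaxation peaks at (5.25, 0) with value 47.25; rounding to a feasible lattice point costs some objective.
(s,t)=(5,0): 4·5+6·0=20≤21, 5·5+6·0=25≤35, objective 45.
(s,t)=(4,0): 4·4+6·0=16≤21, 5·4+6·0=20≤35, objective 36.
No feasible integer point exceeds 45.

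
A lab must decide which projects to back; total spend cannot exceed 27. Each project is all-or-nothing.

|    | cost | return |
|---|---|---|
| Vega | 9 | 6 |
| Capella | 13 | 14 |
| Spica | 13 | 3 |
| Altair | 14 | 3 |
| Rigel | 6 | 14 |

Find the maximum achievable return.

28

Allowing fractional choices, the relaxed optimum would be about 33.3, but projects are indivisible.
Vega + Rigel: cost 9 + 6 = 15 ≤ 27, return 6 + 14 = 20.
Capella + Rigel: cost 13 + 6 = 19 ≤ 27, return 14 + 14 = 28.
Best is Capella and Rigel with total return 28.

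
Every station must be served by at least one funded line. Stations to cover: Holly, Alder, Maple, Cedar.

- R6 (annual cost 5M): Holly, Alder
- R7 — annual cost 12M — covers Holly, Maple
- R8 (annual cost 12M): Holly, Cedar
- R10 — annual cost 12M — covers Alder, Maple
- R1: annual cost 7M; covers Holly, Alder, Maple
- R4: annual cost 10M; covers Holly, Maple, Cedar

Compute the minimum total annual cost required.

15

This is an integer covering problem.
The greedy cost-per-new-station heuristic would pick R1 and R4 for 17, but a cheaper cover exists.
Choose R6 and R4: together they cover Holly, Alder, Maple, Cedar — every station.
Total annual cost: 5 + 10 = 15.
No cover costs less than 15.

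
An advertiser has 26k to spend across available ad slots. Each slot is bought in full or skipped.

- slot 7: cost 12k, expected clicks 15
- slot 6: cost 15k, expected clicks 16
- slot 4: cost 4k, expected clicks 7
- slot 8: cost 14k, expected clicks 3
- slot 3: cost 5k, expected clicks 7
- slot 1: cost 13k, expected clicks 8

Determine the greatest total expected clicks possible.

slot 6 + slot 4 + slot 3: cost 15 + 4 + 5 = 24 ≤ 26, expected clicks 16 + 7 + 7 = 30.
slot 6 + slot 4: cost 15 + 4 = 19 ≤ 26, expected clicks 16 + 7 = 23.
slot 7 + slot 4 + slot 3: cost 12 + 4 + 5 = 21 ≤ 26, expected clicks 15 + 7 + 7 = 29.
Best is slot 6, slot 4, and slot 3 with total expected clicks 30.

30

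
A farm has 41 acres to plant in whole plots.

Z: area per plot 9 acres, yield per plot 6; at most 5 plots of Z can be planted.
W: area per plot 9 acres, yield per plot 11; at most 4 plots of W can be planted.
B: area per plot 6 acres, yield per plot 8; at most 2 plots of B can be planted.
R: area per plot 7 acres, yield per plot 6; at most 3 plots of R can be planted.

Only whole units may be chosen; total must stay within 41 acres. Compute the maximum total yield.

This is a bounded integer knapsack.
3×W and 2×B: area 39 ≤ 41, yield 3·11 + 2·8 = 49.
3×W, 1×B, and 1×R: area 40 ≤ 41, yield 3·11 + 1·8 + 1·6 = 47.
Best is 49.

49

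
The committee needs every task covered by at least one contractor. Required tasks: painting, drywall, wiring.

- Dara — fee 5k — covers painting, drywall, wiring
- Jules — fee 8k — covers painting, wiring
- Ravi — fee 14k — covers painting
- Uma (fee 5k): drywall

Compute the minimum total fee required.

5

This is a weighted set-cover instance.
Dara alone covers painting, drywall, wiring — every task.
Total fee: 5.
No cover costs less than 5.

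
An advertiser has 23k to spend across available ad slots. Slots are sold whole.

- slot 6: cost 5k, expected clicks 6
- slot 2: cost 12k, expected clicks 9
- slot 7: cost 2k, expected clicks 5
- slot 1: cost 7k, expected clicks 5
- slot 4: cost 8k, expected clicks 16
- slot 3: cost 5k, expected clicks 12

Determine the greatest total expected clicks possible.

Take slot 6, slot 7, slot 4, and slot 3: cost 5 + 2 + 8 + 5 = 20 ≤ 23, expected clicks 6 + 5 + 16 + 12 = 39.
No other feasible combination does better.

39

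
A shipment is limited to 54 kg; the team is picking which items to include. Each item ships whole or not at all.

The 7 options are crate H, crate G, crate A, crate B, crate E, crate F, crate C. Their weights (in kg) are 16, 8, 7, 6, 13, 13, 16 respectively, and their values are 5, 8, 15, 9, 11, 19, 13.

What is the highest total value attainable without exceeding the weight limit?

Take crate G, crate A, crate B, crate F, and crate C: weight 8 + 7 + 6 + 13 + 16 = 50 ≤ 54, value 8 + 15 + 9 + 19 + 13 = 64.
No other feasible combination does better.

64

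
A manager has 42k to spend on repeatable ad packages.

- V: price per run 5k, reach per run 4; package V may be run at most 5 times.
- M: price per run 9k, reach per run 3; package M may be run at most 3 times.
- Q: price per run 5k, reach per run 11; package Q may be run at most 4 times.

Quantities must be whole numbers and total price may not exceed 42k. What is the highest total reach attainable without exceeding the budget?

60

3×V and 4×Q: price 35 ≤ 42, reach 3·4 + 4·11 = 56.
4×V and 4×Q: price 40 ≤ 42, reach 4·4 + 4·11 = 60.
Best is 60.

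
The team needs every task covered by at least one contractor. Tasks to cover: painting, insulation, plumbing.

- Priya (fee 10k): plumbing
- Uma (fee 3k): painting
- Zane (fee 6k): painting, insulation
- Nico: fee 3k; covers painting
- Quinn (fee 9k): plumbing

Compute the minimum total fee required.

The greedy cost-per-new-task heuristic would pick Uma, Zane, and Quinn for 18, but a cheaper cover exists.
Choose Zane and Quinn: together they cover painting, insulation, plumbing — every task.
Total fee: 6 + 9 = 15.
No cover costs less than 15.

15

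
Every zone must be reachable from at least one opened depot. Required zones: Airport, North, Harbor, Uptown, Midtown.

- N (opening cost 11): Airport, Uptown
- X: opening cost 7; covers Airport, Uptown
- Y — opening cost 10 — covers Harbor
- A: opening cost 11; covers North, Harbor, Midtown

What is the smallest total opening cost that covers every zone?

18

Choose X and A: together they cover Airport, North, Harbor, Uptown, Midtown — every zone.
Total opening cost: 7 + 11 = 18.
No cover costs less than 18.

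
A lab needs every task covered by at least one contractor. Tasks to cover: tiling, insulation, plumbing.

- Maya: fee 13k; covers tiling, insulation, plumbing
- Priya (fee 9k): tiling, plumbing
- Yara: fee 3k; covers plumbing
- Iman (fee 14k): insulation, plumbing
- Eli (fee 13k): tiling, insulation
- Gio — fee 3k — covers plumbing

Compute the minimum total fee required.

The greedy cost-per-new-task heuristic would pick Yara and Maya for 16, but a cheaper cover exists.
Maya alone covers tiling, insulation, plumbing — every task.
Total fee: 13.
No cover costs less than 13.

13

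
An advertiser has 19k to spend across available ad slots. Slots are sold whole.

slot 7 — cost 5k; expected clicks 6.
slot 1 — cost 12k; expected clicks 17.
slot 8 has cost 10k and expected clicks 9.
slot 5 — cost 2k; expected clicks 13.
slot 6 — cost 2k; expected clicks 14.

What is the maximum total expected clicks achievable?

44

Take slot 1, slot 5, and slot 6: cost 12 + 2 + 2 = 16 ≤ 19, expected clicks 17 + 13 + 14 = 44.
No other feasible combination does better.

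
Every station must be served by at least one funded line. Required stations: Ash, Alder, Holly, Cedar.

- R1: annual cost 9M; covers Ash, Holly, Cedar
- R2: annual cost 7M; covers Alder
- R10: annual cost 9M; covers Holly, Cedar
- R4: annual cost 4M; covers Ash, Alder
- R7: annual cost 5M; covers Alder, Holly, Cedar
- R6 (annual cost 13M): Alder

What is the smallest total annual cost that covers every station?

Choose R4 and R7: together they cover Ash, Alder, Holly, Cedar — every station.
Total annual cost: 4 + 5 = 9.

9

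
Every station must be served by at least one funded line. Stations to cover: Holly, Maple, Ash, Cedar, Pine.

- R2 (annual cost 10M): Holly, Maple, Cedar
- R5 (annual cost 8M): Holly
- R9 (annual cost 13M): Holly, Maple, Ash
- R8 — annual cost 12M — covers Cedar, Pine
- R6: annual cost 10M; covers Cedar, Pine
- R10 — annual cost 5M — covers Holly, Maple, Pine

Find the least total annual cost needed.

The greedy cost-per-new-station heuristic would pick R10, R2, and R9 for 28, but a cheaper cover exists.
Choose R9 and R6: together they cover Holly, Maple, Ash, Cedar, Pine — every station.
Total annual cost: 13 + 10 = 23.
No cover costs less than 23.

23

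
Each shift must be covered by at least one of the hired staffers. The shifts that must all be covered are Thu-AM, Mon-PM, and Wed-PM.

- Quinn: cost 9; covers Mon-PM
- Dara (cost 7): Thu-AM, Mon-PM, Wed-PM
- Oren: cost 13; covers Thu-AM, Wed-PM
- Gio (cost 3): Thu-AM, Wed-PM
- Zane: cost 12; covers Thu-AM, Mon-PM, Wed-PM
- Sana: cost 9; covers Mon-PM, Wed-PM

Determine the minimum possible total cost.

7

Dara alone covers Thu-AM, Mon-PM, Wed-PM — every shift.
Total cost: 7.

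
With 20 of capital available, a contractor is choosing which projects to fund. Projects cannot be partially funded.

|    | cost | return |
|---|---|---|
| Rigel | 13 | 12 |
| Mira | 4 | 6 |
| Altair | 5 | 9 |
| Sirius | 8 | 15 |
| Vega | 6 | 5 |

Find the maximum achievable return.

30

This is an integer program with binary decision variables.
Altair + Sirius + Vega: cost 5 + 8 + 6 = 19 ≤ 20, return 9 + 15 + 5 = 29.
Mira + Sirius + Vega: cost 4 + 8 + 6 = 18 ≤ 20, return 6 + 15 + 5 = 26.
Mira + Altair + Sirius: cost 4 + 5 + 8 = 17 ≤ 20, return 6 + 9 + 15 = 30.
Best is Mira, Altair, and Sirius with total return 30.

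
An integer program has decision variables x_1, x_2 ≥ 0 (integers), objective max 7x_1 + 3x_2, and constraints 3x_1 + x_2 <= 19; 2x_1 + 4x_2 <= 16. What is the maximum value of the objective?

(x_1,x_2)=(6,1): 3·6+1·1=19≤19, 2·6+4·1=16≤16, objective 45.
(x_1,x_2)=(6,0): 3·6+1·0=18≤19, 2·6+4·0=12≤16, objective 42.
(x_1,x_2)=(5,1): 3·5+1·1=16≤19, 2·5+4·1=14≤16, objective 38.
Maximum is 45 at (x_1,x_2)=(6,1).

45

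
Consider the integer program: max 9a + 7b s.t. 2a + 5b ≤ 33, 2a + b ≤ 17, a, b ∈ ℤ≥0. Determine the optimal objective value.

84

Relaxing integrality, the LP optimum is 86.50 at (a,b) = (6.5, 4), which is not an integer point.
(a,b)=(7,3): 2·7+5·3=29≤33, 2·7+1·3=17≤17, objective 84.
(a,b)=(6,4): 2·6+5·4=32≤33, 2·6+1·4=16≤17, objective 82.
(a,b)=(7,2): 2·7+5·2=24≤33, 2·7+1·2=16≤17, objective 77.
No feasible integer point exceeds 84.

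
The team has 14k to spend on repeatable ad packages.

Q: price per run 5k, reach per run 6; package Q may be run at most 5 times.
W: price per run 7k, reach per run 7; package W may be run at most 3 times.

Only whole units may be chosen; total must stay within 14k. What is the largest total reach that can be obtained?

14

This is a bounded integer knapsack.
1×Q and 1×W: price 12 ≤ 14, reach 1·6 + 1·7 = 13.
2×W: price 14 ≤ 14, reach 2·7 = 14.
Best is 14.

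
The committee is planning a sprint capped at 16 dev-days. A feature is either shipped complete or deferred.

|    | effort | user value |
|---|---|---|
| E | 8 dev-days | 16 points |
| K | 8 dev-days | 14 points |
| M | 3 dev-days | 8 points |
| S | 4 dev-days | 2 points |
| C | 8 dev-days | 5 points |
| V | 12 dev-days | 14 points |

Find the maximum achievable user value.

30

This is a 0-1 knapsack instance.
Allowing fractional choices, the relaxed optimum would be about 32.8, but features are indivisible.
E + M: effort 8 + 3 = 11 ≤ 16, user value 16 + 8 = 24.
E + K: effort 8 + 8 = 16 ≤ 16, user value 16 + 14 = 30.
E + M + S: effort 8 + 3 + 4 = 15 ≤ 16, user value 16 + 8 + 2 = 26.
Best is E and K with total user value 30.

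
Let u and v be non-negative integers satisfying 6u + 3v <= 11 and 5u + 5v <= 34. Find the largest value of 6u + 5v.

15

Relaxing integrality, the LP optimum is 18.33 at (u,v) = (0, 3.67), which is not an integer point.
(u,v)=(0,3): 6·0+3·3=9≤11, 5·0+5·3=15≤34, objective 15.
(u,v)=(0,2): 6·0+3·2=6≤11, 5·0+5·2=10≤34, objective 10.
No feasible integer point exceeds 15.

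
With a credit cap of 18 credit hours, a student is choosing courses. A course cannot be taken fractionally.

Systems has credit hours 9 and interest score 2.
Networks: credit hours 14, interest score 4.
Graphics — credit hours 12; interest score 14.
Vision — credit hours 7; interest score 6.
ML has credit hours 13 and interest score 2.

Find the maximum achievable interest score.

14

This is an integer program with binary decision variables.
Vision: credit hours 7 ≤ 18, interest score 6.
Systems + Vision: credit hours 9 + 7 = 16 ≤ 18, interest score 2 + 6 = 8.
Graphics: credit hours 12 ≤ 18, interest score 14.
Best is Graphics with total interest score 14.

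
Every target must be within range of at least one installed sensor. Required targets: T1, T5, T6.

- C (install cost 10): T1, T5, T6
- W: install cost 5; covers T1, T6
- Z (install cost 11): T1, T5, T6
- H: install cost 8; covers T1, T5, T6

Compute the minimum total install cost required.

8

The greedy cost-per-new-target heuristic would pick W and H for 13, but a cheaper cover exists.
H alone covers T1, T5, T6 — every target.
Total install cost: 8.
No cover costs less than 8.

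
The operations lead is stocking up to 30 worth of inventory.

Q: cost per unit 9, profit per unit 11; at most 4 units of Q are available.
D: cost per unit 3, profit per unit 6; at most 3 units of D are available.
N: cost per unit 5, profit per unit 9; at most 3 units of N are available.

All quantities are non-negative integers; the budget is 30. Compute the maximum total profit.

1×Q, 3×D, and 2×N: cost 28 ≤ 30, profit 1·11 + 3·6 + 2·9 = 47.
1×Q, 2×D, and 3×N: cost 30 ≤ 30, profit 1·11 + 2·6 + 3·9 = 50.
Best is 50.

50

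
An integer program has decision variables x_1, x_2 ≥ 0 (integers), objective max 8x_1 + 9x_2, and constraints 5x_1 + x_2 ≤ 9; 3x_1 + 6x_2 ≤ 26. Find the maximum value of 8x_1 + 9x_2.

Relaxing integrality, the LP optimum is 42.63 at (x_1,x_2) = (1.04, 3.81), which is not an integer point.
(x_1,x_2)=(0,4): 5·0+1·4=4≤9, 3·0+6·4=24≤26, objective 36.
(x_1,x_2)=(1,3): 5·1+1·3=8≤9, 3·1+6·3=21≤26, objective 35.
(x_1,x_2)=(0,3): 5·0+1·3=3≤9, 3·0+6·3=18≤26, objective 27.
Maximum is 36 at (x_1,x_2)=(0,4).

36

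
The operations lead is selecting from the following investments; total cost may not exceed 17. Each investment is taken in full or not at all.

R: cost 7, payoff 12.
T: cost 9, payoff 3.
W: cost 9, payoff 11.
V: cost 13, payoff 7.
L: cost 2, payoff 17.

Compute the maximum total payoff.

29

Take R and L: cost 7 + 2 = 9 ≤ 17, payoff 12 + 17 = 29.
No other feasible combination does better.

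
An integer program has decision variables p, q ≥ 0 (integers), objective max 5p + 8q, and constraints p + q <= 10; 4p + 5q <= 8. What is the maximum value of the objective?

10

(p,q)=(2,0): 1·2+1·0=2≤10, 4·2+5·0=8≤8, objective 10.
(p,q)=(0,1): 1·0+1·1=1≤10, 4·0+5·1=5≤8, objective 8.
The best lattice point is (2,0), giving 10.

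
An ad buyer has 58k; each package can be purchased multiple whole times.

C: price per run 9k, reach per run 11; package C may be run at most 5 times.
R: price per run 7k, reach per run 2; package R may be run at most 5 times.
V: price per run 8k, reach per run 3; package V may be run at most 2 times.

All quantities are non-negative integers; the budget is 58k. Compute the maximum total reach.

58

This is a bounded integer knapsack.
5×C and 1×V: price 53 ≤ 58, reach 5·11 + 1·3 = 58.
5×C and 1×R: price 52 ≤ 58, reach 5·11 + 1·2 = 57.
Best is 58.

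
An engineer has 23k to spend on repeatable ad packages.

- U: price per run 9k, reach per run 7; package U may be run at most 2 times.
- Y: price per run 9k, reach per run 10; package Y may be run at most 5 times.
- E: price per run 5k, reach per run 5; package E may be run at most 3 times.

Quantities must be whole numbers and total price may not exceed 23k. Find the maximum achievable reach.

25

This is a bounded integer knapsack.
Y has the best ratio (10/9); taking only Y gives at most 2×10 = 20 (stopped by the price limit).
Mixing does better — 2×Y and 1×E: price 23 ≤ 23, reach 2·10 + 1·5 = 25.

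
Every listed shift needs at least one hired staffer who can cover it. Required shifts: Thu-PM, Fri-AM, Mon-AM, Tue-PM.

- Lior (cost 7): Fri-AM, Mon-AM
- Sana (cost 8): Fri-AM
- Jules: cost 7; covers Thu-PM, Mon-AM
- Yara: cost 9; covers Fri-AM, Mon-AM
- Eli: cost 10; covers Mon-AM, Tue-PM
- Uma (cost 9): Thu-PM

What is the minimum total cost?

24

Choose Lior, Jules, and Eli: together they cover Thu-PM, Fri-AM, Mon-AM, Tue-PM — every shift.
Total cost: 7 + 7 + 10 = 24.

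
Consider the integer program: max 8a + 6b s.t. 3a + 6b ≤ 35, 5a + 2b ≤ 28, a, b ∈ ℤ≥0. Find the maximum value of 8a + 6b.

The continuous relaxation peaks at (4.08, 3.79) with value 55.42; rounding to a feasible lattice point costs some objective.
(a,b)=(4,3) is feasible, giving 50.
(a,b)=(3,4) is feasible, giving 48.
(a,b)=(4,2) is feasible, giving 44.
No feasible integer point exceeds 50.

50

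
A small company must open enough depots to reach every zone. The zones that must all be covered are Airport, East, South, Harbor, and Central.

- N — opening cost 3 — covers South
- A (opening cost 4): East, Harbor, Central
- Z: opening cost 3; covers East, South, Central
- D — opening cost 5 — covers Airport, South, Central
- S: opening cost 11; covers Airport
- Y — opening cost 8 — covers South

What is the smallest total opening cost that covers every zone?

9

This is an integer covering problem.
Choose A and D: together they cover Airport, East, South, Harbor, Central — every zone.
Total opening cost: 4 + 5 = 9.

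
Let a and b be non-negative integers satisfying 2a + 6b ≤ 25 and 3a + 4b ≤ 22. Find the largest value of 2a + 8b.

32

The continuous relaxation peaks at (0, 4.17) with value 33.33; rounding to a feasible lattice point costs some objective.
(a,b)=(0,4): 2·0+6·4=24≤25, 3·0+4·4=16≤22, objective 32.
(a,b)=(1,3): 2·1+6·3=20≤25, 3·1+4·3=15≤22, objective 26.
(a,b)=(0,3): 2·0+6·3=18≤25, 3·0+4·3=12≤22, objective 24.
No feasible integer point exceeds 32.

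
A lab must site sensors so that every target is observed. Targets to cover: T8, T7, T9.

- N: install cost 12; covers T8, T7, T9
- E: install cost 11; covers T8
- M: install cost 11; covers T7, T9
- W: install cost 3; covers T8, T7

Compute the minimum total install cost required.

12

The greedy cost-per-new-target heuristic would pick W and M for 14, but a cheaper cover exists.
N alone covers T8, T7, T9 — every target.
Total install cost: 12.
No cover costs less than 12.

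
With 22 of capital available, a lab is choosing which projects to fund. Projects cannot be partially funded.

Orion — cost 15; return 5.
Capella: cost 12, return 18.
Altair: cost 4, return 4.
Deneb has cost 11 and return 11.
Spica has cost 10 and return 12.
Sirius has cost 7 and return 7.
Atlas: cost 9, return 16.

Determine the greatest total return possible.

Capella + Atlas: cost 12 + 9 = 21 ≤ 22, return 18 + 16 = 34.
Capella + Spica: cost 12 + 10 = 22 ≤ 22, return 18 + 12 = 30.
Best is Capella and Atlas with total return 34.

34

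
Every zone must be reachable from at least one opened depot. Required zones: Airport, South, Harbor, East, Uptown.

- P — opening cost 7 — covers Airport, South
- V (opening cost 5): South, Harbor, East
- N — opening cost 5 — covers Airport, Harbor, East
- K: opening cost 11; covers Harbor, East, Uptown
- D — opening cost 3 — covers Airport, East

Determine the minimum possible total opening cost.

This is a weighted set-cover instance.
The greedy cost-per-new-zone heuristic would pick D, V, and K for 19, but a cheaper cover exists.
Choose P and K: together they cover Airport, South, Harbor, East, Uptown — every zone.
Total opening cost: 7 + 11 = 18.
No cover costs less than 18.

18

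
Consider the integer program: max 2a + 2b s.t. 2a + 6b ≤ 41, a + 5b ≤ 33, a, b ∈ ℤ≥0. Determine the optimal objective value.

(a,b)=(20,0): 2·20+6·0=40≤41, 1·20+5·0=20≤33, objective 40.
(a,b)=(19,0): 2·19+6·0=38≤41, 1·19+5·0=19≤33, objective 38.
No feasible integer point exceeds 40.

40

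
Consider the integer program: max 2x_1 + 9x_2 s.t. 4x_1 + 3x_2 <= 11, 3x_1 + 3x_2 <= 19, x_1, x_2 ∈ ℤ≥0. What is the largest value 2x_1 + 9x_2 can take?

(x_1,x_2)=(0,3) is feasible, giving 27.
(x_1,x_2)=(1,2) is feasible, giving 20.
(x_1,x_2)=(0,2) is feasible, giving 18.
No feasible integer point exceeds 27.

27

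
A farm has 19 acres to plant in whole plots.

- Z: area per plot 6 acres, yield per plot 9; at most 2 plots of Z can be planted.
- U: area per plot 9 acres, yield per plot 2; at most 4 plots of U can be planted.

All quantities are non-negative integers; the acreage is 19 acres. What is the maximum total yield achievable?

2×Z: area 12 ≤ 19, yield 2·9 = 18.
1×Z and 1×U: area 15 ≤ 19, yield 1·9 + 1·2 = 11.
Best is 18.

18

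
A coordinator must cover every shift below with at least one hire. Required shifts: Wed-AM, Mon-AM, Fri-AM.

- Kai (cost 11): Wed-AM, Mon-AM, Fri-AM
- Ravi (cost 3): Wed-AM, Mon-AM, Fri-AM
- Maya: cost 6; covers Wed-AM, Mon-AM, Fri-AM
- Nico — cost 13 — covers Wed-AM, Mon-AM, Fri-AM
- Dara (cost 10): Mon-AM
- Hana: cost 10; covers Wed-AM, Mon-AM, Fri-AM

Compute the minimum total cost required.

3

Ravi alone covers Wed-AM, Mon-AM, Fri-AM — every shift.
Total cost: 3.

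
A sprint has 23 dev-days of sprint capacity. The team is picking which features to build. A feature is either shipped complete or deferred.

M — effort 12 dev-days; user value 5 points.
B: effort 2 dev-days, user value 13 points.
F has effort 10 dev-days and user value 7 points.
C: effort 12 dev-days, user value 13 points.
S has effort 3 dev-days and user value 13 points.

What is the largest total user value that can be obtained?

39

This is an integer program with binary decision variables.
Take B, C, and S: effort 2 + 12 + 3 = 17 ≤ 23, user value 13 + 13 + 13 = 39.
No other feasible combination does better.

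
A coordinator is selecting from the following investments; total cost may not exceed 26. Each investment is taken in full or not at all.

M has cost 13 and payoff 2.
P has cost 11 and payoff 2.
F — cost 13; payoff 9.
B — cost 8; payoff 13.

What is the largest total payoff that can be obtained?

22

P + B: cost 11 + 8 = 19 ≤ 26, payoff 2 + 13 = 15.
M + B: cost 13 + 8 = 21 ≤ 26, payoff 2 + 13 = 15.
F + B: cost 13 + 8 = 21 ≤ 26, payoff 9 + 13 = 22.
Best is F and B with total payoff 22.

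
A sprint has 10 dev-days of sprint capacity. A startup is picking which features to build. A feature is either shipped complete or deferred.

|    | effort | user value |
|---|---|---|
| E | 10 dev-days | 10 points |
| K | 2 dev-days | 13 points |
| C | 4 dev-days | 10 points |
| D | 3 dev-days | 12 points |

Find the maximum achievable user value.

This is an integer program with binary decision variables.
K + D: effort 2 + 3 = 5 ≤ 10, user value 13 + 12 = 25.
K + C + D: effort 2 + 4 + 3 = 9 ≤ 10, user value 13 + 10 + 12 = 35.
Best is K, C, and D with total user value 35.

35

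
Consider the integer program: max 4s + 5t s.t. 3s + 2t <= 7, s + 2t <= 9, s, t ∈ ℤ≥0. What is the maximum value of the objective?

The continuous relaxation peaks at (0, 3.5) with value 17.50; rounding to a feasible lattice point costs some objective.
(s,t)=(0,3): 3·0+2·3=6≤7, 1·0+2·3=6≤9, objective 15.
(s,t)=(1,2): 3·1+2·2=7≤7, 1·1+2·2=5≤9, objective 14.
(s,t)=(0,2): 3·0+2·2=4≤7, 1·0+2·2=4≤9, objective 10.
The best lattice point is (0,3), giving 15.

15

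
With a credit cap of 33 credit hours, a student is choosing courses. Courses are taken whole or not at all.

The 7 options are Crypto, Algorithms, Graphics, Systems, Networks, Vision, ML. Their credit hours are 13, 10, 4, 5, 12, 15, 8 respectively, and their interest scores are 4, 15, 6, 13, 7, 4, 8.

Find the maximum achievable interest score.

This is an integer program with binary decision variables.
Take Algorithms, Graphics, Systems, and ML: credit hours 10 + 4 + 5 + 8 = 27 ≤ 33, interest score 15 + 6 + 13 + 8 = 42.
No other feasible combination does better.

42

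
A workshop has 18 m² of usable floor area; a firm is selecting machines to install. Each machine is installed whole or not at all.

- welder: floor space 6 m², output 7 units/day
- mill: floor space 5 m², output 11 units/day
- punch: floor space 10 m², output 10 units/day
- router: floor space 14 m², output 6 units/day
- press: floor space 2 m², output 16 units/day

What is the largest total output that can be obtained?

37

This is a 0-1 knapsack instance.
welder + punch + press: floor space 6 + 10 + 2 = 18 ≤ 18, output 7 + 10 + 16 = 33.
welder + mill + press: floor space 6 + 5 + 2 = 13 ≤ 18, output 7 + 11 + 16 = 34.
mill + punch + press: floor space 5 + 10 + 2 = 17 ≤ 18, output 11 + 10 + 16 = 37.
Best is mill, punch, and press with total output 37.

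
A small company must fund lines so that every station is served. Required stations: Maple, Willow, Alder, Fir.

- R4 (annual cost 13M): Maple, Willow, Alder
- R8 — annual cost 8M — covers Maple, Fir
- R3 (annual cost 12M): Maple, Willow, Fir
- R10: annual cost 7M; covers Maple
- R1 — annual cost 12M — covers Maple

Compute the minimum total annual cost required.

Choose R4 and R8: together they cover Maple, Willow, Alder, Fir — every station.
Total annual cost: 13 + 8 = 21.

21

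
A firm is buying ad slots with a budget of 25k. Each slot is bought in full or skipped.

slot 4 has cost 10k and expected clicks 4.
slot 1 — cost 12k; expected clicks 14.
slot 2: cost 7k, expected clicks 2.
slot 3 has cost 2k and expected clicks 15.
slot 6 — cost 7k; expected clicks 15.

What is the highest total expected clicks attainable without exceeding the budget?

44

Take slot 1, slot 3, and slot 6: cost 12 + 2 + 7 = 21 ≤ 25, expected clicks 14 + 15 + 15 = 44.
No other feasible combination does better.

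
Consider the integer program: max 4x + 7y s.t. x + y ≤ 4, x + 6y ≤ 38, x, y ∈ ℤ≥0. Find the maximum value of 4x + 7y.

28

(x,y)=(0,4): 1·0+1·4=4≤4, 1·0+6·4=24≤38, objective 28.
(x,y)=(1,3): 1·1+1·3=4≤4, 1·1+6·3=19≤38, objective 25.
(x,y)=(0,3): 1·0+1·3=3≤4, 1·0+6·3=18≤38, objective 21.
The best lattice point is (0,4), giving 28.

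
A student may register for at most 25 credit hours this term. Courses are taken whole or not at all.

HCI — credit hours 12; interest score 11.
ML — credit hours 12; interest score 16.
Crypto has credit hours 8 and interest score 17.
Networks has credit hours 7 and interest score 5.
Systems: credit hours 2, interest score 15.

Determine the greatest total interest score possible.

Allowing fractional choices, the relaxed optimum would be about 50.8, but courses are indivisible.
HCI + Crypto + Systems: credit hours 12 + 8 + 2 = 22 ≤ 25, interest score 11 + 17 + 15 = 43.
ML + Crypto + Systems: credit hours 12 + 8 + 2 = 22 ≤ 25, interest score 16 + 17 + 15 = 48.
Best is ML, Crypto, and Systems with total interest score 48.

48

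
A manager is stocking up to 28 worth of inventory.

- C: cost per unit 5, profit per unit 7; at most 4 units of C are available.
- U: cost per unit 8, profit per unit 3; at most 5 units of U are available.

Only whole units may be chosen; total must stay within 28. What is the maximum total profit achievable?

Take 4×C and 1×U: cost 28 ≤ 28, profit 4·7 + 1·3 = 31.
C has the best ratio (7/5) and is taken to its limit of 4; remaining capacity is filled optimally with the others.

31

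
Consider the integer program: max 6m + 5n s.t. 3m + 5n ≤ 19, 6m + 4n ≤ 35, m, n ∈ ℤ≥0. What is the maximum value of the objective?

The continuous relaxation peaks at (5.5, 0.5) with value 35.50; rounding to a feasible lattice point costs some objective.
(m,n)=(5,0) is feasible, giving 30.
(m,n)=(4,1) is feasible, giving 29.
(m,n)=(4,0) is feasible, giving 24.
The best lattice point is (5,0), giving 30.

30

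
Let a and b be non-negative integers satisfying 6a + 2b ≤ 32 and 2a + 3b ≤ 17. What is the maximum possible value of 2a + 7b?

Relaxing integrality, the LP optimum is 39.67 at (a,b) = (0, 5.67), which is not an integer point.
(a,b)=(1,5): 6·1+2·5=16≤32, 2·1+3·5=17≤17, objective 37.
(a,b)=(0,5): 6·0+2·5=10≤32, 2·0+3·5=15≤17, objective 35.
(a,b)=(2,4): 6·2+2·4=20≤32, 2·2+3·4=16≤17, objective 32.
(a,b)=(1,4): 6·1+2·4=14≤32, 2·1+3·4=14≤17, objective 30.
The best lattice point is (1,5), giving 37.

37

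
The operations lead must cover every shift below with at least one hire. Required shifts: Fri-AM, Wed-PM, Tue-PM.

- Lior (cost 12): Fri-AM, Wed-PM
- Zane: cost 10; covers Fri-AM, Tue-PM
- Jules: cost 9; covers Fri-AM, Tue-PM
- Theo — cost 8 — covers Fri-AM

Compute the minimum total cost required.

This is an integer covering problem.
Choose Lior and Jules: together they cover Fri-AM, Wed-PM, Tue-PM — every shift.
Total cost: 12 + 9 = 21.

21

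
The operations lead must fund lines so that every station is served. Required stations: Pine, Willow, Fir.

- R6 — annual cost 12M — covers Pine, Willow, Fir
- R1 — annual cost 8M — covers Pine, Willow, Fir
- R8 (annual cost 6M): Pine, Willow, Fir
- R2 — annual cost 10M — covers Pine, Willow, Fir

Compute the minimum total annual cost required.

6

R8 alone covers Pine, Willow, Fir — every station.
Total annual cost: 6.
No cover costs less than 6.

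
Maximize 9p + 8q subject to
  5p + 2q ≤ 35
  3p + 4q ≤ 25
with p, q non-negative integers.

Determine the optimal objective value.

Relaxing integrality, the LP optimum is 69.29 at (p,q) = (6.43, 1.43), which is not an integer point.
(p,q)=(7,0): 5·7+2·0=35≤35, 3·7+4·0=21≤25, objective 63.
(p,q)=(6,1): 5·6+2·1=32≤35, 3·6+4·1=22≤25, objective 62.
(p,q)=(5,2): 5·5+2·2=29≤35, 3·5+4·2=23≤25, objective 61.
Maximum is 63 at (p,q)=(7,0).

63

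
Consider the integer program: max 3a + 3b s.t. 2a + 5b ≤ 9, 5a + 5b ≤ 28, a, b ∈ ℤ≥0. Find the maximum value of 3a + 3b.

12

The continuous relaxation peaks at (4.5, 0) with value 13.50; rounding to a feasible lattice point costs some objective.
(a,b)=(4,0): 2·4+5·0=8≤9, 5·4+5·0=20≤28, objective 12.
(a,b)=(3,0): 2·3+5·0=6≤9, 5·3+5·0=15≤28, objective 9.
Maximum is 12 at (a,b)=(4,0).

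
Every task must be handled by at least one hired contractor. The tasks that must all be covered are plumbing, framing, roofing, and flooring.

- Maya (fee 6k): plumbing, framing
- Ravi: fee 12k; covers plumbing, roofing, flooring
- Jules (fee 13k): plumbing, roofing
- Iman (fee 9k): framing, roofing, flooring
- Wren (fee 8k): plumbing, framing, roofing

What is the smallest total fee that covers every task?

15

Choose Maya and Iman: together they cover plumbing, framing, roofing, flooring — every task.
Total fee: 6 + 9 = 15.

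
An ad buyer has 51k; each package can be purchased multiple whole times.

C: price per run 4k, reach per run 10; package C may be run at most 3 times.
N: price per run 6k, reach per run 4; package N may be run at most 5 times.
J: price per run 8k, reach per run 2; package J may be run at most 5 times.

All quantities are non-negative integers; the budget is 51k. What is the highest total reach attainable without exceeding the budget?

This is a bounded integer knapsack.
C has the best ratio (10/4); taking only C gives at most 3×10 = 30 (stopped by the supply cap of 3).
Mixing does better — 3×C, 5×N, and 1×J: price 50 ≤ 51, reach 3·10 + 5·4 + 1·2 = 52.

52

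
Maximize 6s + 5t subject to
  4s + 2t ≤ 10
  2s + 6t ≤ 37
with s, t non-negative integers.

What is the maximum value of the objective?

(s,t)=(0,5): 4·0+2·5=10≤10, 2·0+6·5=30≤37, objective 25.
(s,t)=(0,4): 4·0+2·4=8≤10, 2·0+6·4=24≤37, objective 20.
No feasible integer point exceeds 25.

25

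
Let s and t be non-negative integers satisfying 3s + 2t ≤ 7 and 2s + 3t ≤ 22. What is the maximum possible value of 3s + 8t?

(s,t)=(0,3): 3·0+2·3=6≤7, 2·0+3·3=9≤22, objective 24.
(s,t)=(1,2): 3·1+2·2=7≤7, 2·1+3·2=8≤22, objective 19.
(s,t)=(0,2): 3·0+2·2=4≤7, 2·0+3·2=6≤22, objective 16.
The best lattice point is (0,3), giving 24.

24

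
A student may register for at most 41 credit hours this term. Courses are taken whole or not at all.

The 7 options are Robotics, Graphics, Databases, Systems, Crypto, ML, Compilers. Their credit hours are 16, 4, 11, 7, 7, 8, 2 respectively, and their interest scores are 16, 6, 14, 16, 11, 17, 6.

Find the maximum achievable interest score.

70

Databases + Systems + Crypto + ML + Compilers: credit hours 11 + 7 + 7 + 8 + 2 = 35 ≤ 41, interest score 14 + 16 + 11 + 17 + 6 = 64.
Robotics + Systems + Crypto + ML + Compilers: credit hours 16 + 7 + 7 + 8 + 2 = 40 ≤ 41, interest score 16 + 16 + 11 + 17 + 6 = 66.
Graphics + Databases + Systems + Crypto + ML + Compilers: credit hours 4 + 11 + 7 + 7 + 8 + 2 = 39 ≤ 41, interest score 6 + 14 + 16 + 11 + 17 + 6 = 70.
Best is Graphics, Databases, Systems, Crypto, ML, and Compilers with total interest score 70.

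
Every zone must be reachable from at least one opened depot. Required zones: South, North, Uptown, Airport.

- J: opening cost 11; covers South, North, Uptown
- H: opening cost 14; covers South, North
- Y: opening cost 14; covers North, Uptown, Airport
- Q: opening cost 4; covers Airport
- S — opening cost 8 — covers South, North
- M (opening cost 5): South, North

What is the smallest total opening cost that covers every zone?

The greedy cost-per-new-zone heuristic would pick M, Q, and J for 20, but a cheaper cover exists.
Choose J and Q: together they cover South, North, Uptown, Airport — every zone.
Total opening cost: 11 + 4 = 15.
No cover costs less than 15.

15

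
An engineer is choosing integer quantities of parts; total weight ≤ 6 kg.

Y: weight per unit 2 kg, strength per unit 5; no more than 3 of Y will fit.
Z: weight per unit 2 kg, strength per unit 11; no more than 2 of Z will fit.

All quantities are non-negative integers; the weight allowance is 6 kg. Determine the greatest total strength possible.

27

1×Y and 2×Z: weight 6 ≤ 6, strength 1·5 + 2·11 = 27.
2×Z: weight 4 ≤ 6, strength 2·11 = 22.
Best is 27.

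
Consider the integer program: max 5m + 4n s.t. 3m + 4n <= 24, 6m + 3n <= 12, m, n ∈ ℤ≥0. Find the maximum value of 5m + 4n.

16

(m,n)=(0,4): 3·0+4·4=16≤24, 6·0+3·4=12≤12, objective 16.
(m,n)=(0,3): 3·0+4·3=12≤24, 6·0+3·3=9≤12, objective 12.
Maximum is 16 at (m,n)=(0,4).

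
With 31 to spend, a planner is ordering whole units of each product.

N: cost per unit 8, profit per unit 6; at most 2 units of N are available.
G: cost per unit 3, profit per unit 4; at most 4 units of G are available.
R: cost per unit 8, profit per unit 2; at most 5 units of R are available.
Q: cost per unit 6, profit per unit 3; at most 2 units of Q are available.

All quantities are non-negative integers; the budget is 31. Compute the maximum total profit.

G has the best ratio (4/3); taking only G gives at most 4×4 = 16 (stopped by the supply cap of 4).
Mixing does better — 2×N and 4×G: cost 28 ≤ 31, profit 2·6 + 4·4 = 28.

28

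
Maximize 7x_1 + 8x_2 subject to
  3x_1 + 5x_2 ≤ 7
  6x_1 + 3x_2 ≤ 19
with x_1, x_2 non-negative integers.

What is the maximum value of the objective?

Relaxing integrality, the LP optimum is 16.33 at (x_1,x_2) = (2.33, 0), which is not an integer point.
(x_1,x_2)=(2,0) is feasible, giving 14.
(x_1,x_2)=(1,0) is feasible, giving 7.
The best lattice point is (2,0), giving 14.

14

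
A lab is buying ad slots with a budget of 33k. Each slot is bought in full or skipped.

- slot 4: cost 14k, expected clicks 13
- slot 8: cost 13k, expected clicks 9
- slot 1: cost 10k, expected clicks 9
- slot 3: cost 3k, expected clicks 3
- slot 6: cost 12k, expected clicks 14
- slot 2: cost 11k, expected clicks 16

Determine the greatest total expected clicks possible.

39

Treat it as a binary knapsack problem.
Take slot 1, slot 6, and slot 2: cost 10 + 12 + 11 = 33 ≤ 33, expected clicks 9 + 14 + 16 = 39.
No other feasible combination does better.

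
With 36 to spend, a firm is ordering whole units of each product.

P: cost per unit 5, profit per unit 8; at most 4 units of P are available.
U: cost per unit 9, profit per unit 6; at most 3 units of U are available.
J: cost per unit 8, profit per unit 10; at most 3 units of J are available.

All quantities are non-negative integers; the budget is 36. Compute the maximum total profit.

This is a bounded integer knapsack.
4×P and 2×J: cost 36 ≤ 36, profit 4·8 + 2·10 = 52.
2×P and 3×J: cost 34 ≤ 36, profit 2·8 + 3·10 = 46.
Best is 52.

52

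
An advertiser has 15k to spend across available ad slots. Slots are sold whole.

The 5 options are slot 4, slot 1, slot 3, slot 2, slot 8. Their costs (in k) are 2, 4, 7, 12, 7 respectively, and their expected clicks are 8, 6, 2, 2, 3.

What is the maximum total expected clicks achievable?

17

This is a 0-1 knapsack instance.
Allowing fractional choices, the relaxed optimum would be about 17.6, but ad slots are indivisible.
slot 4 + slot 1 + slot 3: cost 2 + 4 + 7 = 13 ≤ 15, expected clicks 8 + 6 + 2 = 16.
slot 4 + slot 1 + slot 8: cost 2 + 4 + 7 = 13 ≤ 15, expected clicks 8 + 6 + 3 = 17.
Best is slot 4, slot 1, and slot 8 with total expected clicks 17.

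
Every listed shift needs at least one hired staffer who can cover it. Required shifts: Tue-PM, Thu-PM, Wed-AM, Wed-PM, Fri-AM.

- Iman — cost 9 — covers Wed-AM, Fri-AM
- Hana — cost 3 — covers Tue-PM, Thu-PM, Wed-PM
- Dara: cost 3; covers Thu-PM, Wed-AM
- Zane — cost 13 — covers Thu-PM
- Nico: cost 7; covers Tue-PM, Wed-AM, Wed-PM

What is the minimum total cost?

Choose Iman and Hana: together they cover Tue-PM, Thu-PM, Wed-AM, Wed-PM, Fri-AM — every shift.
Total cost: 9 + 3 = 12.

12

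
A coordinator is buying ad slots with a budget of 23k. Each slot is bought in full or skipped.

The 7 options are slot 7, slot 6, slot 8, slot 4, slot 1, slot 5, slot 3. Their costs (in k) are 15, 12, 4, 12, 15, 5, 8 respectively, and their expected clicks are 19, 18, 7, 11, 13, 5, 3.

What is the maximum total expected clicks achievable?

Allowing fractional choices, the relaxed optimum would be about 33.9, but ad slots are indivisible.
slot 6 + slot 8: cost 12 + 4 = 16 ≤ 23, expected clicks 18 + 7 = 25.
slot 7 + slot 8: cost 15 + 4 = 19 ≤ 23, expected clicks 19 + 7 = 26.
slot 6 + slot 8 + slot 5: cost 12 + 4 + 5 = 21 ≤ 23, expected clicks 18 + 7 + 5 = 30.
Best is slot 6, slot 8, and slot 5 with total expected clicks 30.

30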